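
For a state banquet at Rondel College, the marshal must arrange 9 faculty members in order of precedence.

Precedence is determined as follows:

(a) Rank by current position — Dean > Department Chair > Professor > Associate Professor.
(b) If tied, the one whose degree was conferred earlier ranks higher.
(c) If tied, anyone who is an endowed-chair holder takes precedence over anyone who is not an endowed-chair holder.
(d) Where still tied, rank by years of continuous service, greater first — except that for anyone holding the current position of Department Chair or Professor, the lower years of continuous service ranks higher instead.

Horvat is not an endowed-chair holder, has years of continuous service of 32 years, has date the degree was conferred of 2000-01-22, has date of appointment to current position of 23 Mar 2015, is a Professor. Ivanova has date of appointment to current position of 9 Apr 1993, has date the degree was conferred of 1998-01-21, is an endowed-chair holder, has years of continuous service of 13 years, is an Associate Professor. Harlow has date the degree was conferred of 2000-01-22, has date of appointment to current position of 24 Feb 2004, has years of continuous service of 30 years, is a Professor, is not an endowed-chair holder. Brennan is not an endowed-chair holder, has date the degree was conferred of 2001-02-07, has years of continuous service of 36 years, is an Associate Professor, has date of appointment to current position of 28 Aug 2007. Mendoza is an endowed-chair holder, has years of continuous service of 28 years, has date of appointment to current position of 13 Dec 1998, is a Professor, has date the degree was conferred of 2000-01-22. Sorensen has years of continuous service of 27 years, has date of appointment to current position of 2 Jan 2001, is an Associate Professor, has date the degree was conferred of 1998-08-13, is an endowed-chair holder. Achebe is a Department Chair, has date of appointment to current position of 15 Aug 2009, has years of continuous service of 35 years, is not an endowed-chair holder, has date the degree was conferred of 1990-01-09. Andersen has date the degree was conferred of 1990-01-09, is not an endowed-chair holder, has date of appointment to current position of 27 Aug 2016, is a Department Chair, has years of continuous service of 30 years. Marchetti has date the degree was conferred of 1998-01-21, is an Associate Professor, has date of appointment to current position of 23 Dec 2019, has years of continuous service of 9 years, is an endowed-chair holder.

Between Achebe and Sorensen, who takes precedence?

By current position: Andersen and Achebe (Department Chair); then Mendoza, Harlow and Horvat (Professor); then Ivanova, Marchetti, Sorensen and Brennan (Associate Professor).
Andersen and Achebe both have date the degree was conferred 1990-01-09, so the next rule applies.
Andersen and Achebe are each not an endowed-chair holder, so the next rule applies.
Among Andersen and Achebe, by years of continuous service (lower first) (reversed rule for this group): Andersen (30 years) before Achebe (35 years).
Mendoza, Harlow and Horvat all have date the degree was conferred 2000-01-22, so the next rule applies.
Among Mendoza, Harlow and Horvat, an endowed-chair holder before not an endowed-chair holder: Mendoza (an endowed-chair holder) before Harlow and Horvat (not an endowed-chair holder).
Among Harlow and Horvat, by years of continuous service (lower first) (reversed rule for this group): Harlow (30 years) before Horvat (32 years).
Among Ivanova, Marchetti, Sorensen and Brennan, by date the degree was conferred (earlier first): Ivanova and Marchetti (1998-01-21) before Sorensen (1998-08-13) before Brennan (2001-02-07).
Ivanova and Marchetti are each an endowed-chair holder, so the next rule applies.
Among Ivanova and Marchetti, by years of continuous service (higher first): Ivanova (13 years) before Marchetti (9 years).
So Achebe takes precedence.

Achebe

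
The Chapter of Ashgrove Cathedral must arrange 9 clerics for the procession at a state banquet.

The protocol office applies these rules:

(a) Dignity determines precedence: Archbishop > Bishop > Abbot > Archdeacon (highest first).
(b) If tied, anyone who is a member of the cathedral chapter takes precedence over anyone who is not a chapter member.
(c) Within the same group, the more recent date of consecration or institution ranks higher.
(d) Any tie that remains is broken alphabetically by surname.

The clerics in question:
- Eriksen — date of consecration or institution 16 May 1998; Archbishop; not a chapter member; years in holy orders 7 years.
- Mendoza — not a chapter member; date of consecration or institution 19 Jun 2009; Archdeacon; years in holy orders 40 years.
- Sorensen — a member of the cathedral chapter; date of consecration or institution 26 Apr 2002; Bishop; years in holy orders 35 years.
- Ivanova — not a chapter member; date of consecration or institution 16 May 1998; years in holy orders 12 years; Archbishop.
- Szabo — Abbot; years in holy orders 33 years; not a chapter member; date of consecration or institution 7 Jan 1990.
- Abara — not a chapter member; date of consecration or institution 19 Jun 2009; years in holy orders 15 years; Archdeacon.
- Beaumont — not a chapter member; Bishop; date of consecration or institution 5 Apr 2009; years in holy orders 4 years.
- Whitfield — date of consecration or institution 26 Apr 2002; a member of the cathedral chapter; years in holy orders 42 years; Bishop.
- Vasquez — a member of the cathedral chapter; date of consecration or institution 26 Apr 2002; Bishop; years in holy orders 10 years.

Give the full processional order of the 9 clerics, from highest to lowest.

By dignity: Eriksen and Ivanova (Archbishop); then Sorensen, Vasquez, Whitfield and Beaumont (Bishop); then Szabo (Abbot); then Abara and Mendoza (Archdeacon).
Eriksen and Ivanova are each not a chapter member, so the next rule applies.
Eriksen and Ivanova both have date of consecration or institution 16 May 1998, so the next rule applies.
Among Eriksen and Ivanova, alphabetically by surname: Eriksen before Ivanova.
Among Sorensen, Vasquez, Whitfield and Beaumont, a member of the cathedral chapter before not a chapter member: Sorensen, Vasquez and Whitfield (a member of the cathedral chapter) before Beaumont (not a chapter member).
Sorensen, Vasquez and Whitfield all have date of consecration or institution 26 Apr 2002, so the next rule applies.
Among Sorensen, Vasquez and Whitfield, alphabetically by surname: Sorensen before Vasquez before Whitfield.
Abara and Mendoza are each not a chapter member, so the next rule applies.
Abara and Mendoza both have date of consecration or institution 19 Jun 2009, so the next rule applies.
Among Abara and Mendoza, alphabetically by surname: Abara before Mendoza.
Full order: Eriksen, Ivanova, Sorensen, Vasquez, Whitfield, Beaumont, Szabo, Abara, Mendoza.

Eriksen, Ivanova, Sorensen, Vasquez, Whitfield, Beaumont, Szabo, Abara, Mendoza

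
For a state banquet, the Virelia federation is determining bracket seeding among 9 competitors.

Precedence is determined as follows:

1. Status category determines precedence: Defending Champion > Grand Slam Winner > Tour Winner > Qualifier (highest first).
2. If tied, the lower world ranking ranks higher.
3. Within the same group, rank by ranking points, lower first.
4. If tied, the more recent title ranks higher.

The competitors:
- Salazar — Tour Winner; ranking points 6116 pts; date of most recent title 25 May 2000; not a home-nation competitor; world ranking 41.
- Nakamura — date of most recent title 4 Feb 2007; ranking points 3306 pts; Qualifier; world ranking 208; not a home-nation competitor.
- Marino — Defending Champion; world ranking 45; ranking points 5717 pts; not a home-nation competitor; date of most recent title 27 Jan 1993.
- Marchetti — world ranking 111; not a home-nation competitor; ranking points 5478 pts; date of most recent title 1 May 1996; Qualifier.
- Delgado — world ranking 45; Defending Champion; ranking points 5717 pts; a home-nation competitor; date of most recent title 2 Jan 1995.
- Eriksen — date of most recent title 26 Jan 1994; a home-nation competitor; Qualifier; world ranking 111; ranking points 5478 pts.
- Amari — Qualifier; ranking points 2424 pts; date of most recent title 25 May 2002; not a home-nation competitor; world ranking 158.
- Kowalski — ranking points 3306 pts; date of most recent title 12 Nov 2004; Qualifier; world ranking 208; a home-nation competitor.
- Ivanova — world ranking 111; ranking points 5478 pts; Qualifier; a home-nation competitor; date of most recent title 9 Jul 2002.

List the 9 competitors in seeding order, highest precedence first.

Delgado, Marino, Salazar, Ivanova, Marchetti, Eriksen, Amari, Nakamura, Kowalski

By status category: Delgado and Marino (Defending Champion); then Salazar (Tour Winner); then Ivanova, Marchetti, Eriksen, Amari, Nakamura and Kowalski (Qualifier).
Delgado and Marino both have world ranking 45, so the next rule applies.
Delgado and Marino both have ranking points 5717 pts, so the next rule applies.
Among Delgado and Marino, by date of most recent title (later first): Delgado (2 Jan 1995) before Marino (27 Jan 1993).
Among Ivanova, Marchetti, Eriksen, Amari, Nakamura and Kowalski, by world ranking (lower first): Ivanova, Marchetti and Eriksen (111) before Amari (158) before Nakamura and Kowalski (208).
Ivanova, Marchetti and Eriksen all have ranking points 5478 pts, so the next rule applies.
Among Ivanova, Marchetti and Eriksen, by date of most recent title (later first): Ivanova (9 Jul 2002) before Marchetti (1 May 1996) before Eriksen (26 Jan 1994).
Nakamura and Kowalski both have ranking points 3306 pts, so the next rule applies.
Among Nakamura and Kowalski, by date of most recent title (later first): Nakamura (4 Feb 2007) before Kowalski (12 Nov 2004).
Full order: Delgado, Marino, Salazar, Ivanova, Marchetti, Eriksen, Amari, Nakamura, Kowalski.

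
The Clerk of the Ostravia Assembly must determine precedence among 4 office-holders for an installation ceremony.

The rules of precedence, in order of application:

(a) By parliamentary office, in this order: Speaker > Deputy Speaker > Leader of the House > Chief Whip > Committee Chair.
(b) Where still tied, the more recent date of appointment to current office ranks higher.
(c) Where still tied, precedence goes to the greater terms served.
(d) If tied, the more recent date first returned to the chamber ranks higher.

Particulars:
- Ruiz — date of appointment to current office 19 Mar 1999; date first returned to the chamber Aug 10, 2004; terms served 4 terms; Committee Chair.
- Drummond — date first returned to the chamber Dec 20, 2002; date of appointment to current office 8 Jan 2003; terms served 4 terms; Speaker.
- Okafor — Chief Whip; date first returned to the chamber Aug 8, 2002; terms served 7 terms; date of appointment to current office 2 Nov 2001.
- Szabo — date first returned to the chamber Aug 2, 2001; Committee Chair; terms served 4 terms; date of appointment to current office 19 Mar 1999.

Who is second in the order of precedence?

Okafor

By parliamentary office: Drummond (Speaker); then Okafor (Chief Whip); then Ruiz and Szabo (Committee Chair).
Ruiz and Szabo both have date of appointment to current office 19 Mar 1999, so the next rule applies.
Ruiz and Szabo both have terms served 4 terms, so the next rule applies.
Among Ruiz and Szabo, by date first returned to the chamber (later first): Ruiz (Aug 10, 2004) before Szabo (Aug 2, 2001).
Order: Drummond, Okafor, Ruiz, Szabo.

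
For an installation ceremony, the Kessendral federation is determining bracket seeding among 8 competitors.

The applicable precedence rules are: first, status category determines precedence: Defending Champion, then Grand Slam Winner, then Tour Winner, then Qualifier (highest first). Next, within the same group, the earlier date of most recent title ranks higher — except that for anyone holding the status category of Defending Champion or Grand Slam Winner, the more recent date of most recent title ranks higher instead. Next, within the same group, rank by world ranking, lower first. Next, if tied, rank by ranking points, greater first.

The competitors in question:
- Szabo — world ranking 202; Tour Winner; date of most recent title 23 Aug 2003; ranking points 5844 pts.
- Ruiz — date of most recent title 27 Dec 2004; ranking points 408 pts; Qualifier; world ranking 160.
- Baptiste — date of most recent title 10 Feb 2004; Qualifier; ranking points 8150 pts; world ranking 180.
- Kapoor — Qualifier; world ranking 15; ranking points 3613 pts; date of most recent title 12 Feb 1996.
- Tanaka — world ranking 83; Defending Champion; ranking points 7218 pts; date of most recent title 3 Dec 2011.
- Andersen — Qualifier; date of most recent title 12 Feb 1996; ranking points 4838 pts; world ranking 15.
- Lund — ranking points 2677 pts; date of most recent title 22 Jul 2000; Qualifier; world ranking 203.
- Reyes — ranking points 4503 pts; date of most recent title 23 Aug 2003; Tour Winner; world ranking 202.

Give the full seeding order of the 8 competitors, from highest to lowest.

Tanaka, Szabo, Reyes, Andersen, Kapoor, Lund, Baptiste, Ruiz

By status category: Tanaka (Defending Champion); then Szabo and Reyes (Tour Winner); then Andersen, Kapoor, Lund, Baptiste and Ruiz (Qualifier).
Szabo and Reyes both have date of most recent title 23 Aug 2003, so the next rule applies.
Szabo and Reyes both have world ranking 202, so the next rule applies.
Among Szabo and Reyes, by ranking points (higher first): Szabo (5844 pts) before Reyes (4503 pts).
Among Andersen, Kapoor, Lund, Baptiste and Ruiz, by date of most recent title (earlier first): Andersen and Kapoor (12 Feb 1996) before Lund (22 Jul 2000) before Baptiste (10 Feb 2004) before Ruiz (27 Dec 2004).
Andersen and Kapoor both have world ranking 15, so the next rule applies.
Among Andersen and Kapoor, by ranking points (higher first): Andersen (4838 pts) before Kapoor (3613 pts).
Full order: Tanaka, Szabo, Reyes, Andersen, Kapoor, Lund, Baptiste, Ruiz.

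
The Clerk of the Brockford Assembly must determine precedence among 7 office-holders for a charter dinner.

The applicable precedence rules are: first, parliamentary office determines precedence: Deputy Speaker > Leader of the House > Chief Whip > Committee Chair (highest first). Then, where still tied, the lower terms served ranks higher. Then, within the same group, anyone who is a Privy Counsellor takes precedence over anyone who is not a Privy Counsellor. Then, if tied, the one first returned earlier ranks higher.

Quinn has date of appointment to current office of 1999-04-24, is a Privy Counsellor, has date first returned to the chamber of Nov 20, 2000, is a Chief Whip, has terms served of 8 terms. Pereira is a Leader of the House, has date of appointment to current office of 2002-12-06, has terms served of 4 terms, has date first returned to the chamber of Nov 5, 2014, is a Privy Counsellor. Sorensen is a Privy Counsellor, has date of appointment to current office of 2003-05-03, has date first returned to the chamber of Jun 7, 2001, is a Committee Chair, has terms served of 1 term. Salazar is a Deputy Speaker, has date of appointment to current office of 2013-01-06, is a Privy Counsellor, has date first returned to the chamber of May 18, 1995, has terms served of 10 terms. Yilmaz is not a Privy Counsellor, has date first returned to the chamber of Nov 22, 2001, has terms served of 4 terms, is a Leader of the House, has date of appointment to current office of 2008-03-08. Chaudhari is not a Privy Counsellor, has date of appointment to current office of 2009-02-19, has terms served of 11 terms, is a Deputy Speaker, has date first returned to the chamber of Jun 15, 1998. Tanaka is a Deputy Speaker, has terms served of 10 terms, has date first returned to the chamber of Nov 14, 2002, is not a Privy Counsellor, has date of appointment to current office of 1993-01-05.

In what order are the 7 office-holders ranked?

Salazar, Tanaka, Chaudhari, Pereira, Yilmaz, Quinn, Sorensen

By parliamentary office: Salazar, Tanaka and Chaudhari (Deputy Speaker); then Pereira and Yilmaz (Leader of the House); then Quinn (Chief Whip); then Sorensen (Committee Chair).
Among Salazar, Tanaka and Chaudhari, by terms served (lower first): Salazar and Tanaka (10 terms) before Chaudhari (11 terms).
Among Salazar and Tanaka, a Privy Counsellor before not a Privy Counsellor: Salazar (a Privy Counsellor) before Tanaka (not a Privy Counsellor).
Pereira and Yilmaz both have terms served 4 terms, so the next rule applies.
Among Pereira and Yilmaz, a Privy Counsellor before not a Privy Counsellor: Pereira (a Privy Counsellor) before Yilmaz (not a Privy Counsellor).
Full order: Salazar, Tanaka, Chaudhari, Pereira, Yilmaz, Quinn, Sorensen.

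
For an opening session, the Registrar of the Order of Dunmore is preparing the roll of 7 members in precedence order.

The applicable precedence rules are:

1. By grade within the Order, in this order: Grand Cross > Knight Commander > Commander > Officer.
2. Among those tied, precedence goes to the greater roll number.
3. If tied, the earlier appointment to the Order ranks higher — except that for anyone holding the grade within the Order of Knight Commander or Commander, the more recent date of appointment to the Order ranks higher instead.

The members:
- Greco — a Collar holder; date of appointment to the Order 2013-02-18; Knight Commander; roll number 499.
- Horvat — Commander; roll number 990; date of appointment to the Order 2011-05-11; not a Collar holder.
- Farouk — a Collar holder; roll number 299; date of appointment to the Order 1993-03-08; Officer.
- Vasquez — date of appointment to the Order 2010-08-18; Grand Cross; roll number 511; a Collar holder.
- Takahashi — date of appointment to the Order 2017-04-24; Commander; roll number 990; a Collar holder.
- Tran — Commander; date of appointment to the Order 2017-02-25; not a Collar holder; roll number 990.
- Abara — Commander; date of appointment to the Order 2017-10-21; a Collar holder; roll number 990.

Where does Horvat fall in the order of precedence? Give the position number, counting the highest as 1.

By grade within the Order: Vasquez (Grand Cross); then Greco (Knight Commander); then Abara, Takahashi, Tran and Horvat (Commander); then Farouk (Officer).
Abara, Takahashi, Tran and Horvat all have roll number 990, so the next rule applies.
Among Abara, Takahashi, Tran and Horvat, by date of appointment to the Order (later first) (reversed rule for this group): Abara (2017-10-21) before Takahashi (2017-04-24) before Tran (2017-02-25) before Horvat (2011-05-11).
Order: Vasquez, Greco, Abara, Takahashi, Tran, Horvat, Farouk. So position 6.

6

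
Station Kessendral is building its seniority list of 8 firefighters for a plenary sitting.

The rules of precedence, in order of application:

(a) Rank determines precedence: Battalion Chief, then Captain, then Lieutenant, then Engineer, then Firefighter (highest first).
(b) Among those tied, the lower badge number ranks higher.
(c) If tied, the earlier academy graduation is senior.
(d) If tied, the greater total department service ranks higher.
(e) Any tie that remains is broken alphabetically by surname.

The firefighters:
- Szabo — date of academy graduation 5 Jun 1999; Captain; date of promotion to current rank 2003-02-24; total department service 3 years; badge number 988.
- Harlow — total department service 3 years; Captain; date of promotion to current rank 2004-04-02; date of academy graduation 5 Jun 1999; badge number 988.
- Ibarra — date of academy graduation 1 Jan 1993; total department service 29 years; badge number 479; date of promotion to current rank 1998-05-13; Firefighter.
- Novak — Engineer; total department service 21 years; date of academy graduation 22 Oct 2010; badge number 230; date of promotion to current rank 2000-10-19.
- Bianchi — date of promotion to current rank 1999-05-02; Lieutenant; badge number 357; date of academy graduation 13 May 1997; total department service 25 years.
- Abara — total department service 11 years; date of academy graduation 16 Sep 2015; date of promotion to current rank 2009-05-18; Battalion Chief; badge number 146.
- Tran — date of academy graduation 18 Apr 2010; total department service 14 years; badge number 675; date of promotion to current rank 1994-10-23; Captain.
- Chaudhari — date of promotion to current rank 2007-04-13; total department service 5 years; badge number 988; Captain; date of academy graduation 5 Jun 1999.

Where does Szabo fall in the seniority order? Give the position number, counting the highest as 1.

By rank: Abara (Battalion Chief); then Tran, Chaudhari, Harlow and Szabo (Captain); then Bianchi (Lieutenant); then Novak (Engineer); then Ibarra (Firefighter).
Among Tran, Chaudhari, Harlow and Szabo, by badge number (lower first): Tran (675) before Chaudhari, Harlow and Szabo (988).
Chaudhari, Harlow and Szabo all have date of academy graduation 5 Jun 1999, so the next rule applies.
Among Chaudhari, Harlow and Szabo, by total department service (higher first): Chaudhari (5 years) before Harlow and Szabo (3 years).
Among Harlow and Szabo, alphabetically by surname: Harlow before Szabo.
Order: Abara, Tran, Chaudhari, Harlow, Szabo, Bianchi, Novak, Ibarra. So position 5.

5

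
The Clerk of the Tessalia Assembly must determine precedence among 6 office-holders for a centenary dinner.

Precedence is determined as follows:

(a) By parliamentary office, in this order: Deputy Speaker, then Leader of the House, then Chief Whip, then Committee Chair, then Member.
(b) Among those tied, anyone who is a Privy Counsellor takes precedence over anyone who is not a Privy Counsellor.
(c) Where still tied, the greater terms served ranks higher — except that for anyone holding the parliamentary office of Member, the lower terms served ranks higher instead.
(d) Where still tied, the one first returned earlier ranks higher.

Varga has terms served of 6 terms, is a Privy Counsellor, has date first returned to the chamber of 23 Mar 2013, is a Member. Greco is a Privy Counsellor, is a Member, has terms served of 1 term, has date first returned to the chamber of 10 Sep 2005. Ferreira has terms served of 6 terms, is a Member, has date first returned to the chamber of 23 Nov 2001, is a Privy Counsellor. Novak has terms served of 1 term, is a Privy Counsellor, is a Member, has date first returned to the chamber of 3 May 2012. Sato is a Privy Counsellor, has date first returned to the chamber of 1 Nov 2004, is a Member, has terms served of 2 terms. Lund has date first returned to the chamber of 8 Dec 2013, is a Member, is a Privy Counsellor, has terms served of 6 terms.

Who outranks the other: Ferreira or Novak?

Novak

By parliamentary office: Greco, Novak, Sato, Ferreira, Varga and Lund (Member).
Greco, Novak, Sato, Ferreira, Varga and Lund are each a Privy Counsellor, so the next rule applies.
Among Greco, Novak, Sato, Ferreira, Varga and Lund, by terms served (lower first) (reversed rule for this group): Greco and Novak (1 term) before Sato (2 terms) before Ferreira, Varga and Lund (6 terms).
Among Greco and Novak, by date first returned to the chamber (earlier first): Greco (10 Sep 2005) before Novak (3 May 2012).
Among Ferreira, Varga and Lund, by date first returned to the chamber (earlier first): Ferreira (23 Nov 2001) before Varga (23 Mar 2013) before Lund (8 Dec 2013).
So Novak takes precedence.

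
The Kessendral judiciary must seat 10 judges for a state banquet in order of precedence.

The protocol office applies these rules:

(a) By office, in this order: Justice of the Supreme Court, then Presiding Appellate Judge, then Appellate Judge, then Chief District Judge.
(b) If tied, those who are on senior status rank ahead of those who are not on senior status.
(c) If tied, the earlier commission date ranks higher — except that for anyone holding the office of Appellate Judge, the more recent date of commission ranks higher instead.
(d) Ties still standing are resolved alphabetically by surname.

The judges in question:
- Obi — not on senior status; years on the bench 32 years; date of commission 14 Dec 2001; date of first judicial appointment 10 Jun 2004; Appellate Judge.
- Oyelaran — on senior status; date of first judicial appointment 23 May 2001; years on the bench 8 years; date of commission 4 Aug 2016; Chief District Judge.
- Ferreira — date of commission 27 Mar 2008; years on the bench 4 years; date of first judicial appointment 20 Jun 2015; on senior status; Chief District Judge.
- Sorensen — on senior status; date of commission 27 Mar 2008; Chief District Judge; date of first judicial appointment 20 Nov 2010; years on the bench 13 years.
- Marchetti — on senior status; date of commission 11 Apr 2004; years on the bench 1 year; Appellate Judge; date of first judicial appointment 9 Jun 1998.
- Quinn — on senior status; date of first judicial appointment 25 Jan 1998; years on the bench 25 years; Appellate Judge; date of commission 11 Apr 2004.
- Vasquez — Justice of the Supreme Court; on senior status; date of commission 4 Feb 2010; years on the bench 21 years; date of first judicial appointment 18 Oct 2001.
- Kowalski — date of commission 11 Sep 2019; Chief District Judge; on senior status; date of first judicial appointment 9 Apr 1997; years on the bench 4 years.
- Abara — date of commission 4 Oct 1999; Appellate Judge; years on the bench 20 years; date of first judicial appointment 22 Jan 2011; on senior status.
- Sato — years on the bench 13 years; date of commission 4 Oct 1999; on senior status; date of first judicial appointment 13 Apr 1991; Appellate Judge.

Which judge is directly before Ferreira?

Obi

By office: Vasquez (Justice of the Supreme Court); then Marchetti, Quinn, Abara, Sato and Obi (Appellate Judge); then Ferreira, Sorensen, Oyelaran and Kowalski (Chief District Judge).
Among Marchetti, Quinn, Abara, Sato and Obi, on senior status before not on senior status: Marchetti, Quinn, Abara and Sato (on senior status) before Obi (not on senior status).
Among Marchetti, Quinn, Abara and Sato, by date of commission (later first) (reversed rule for this group): Marchetti and Quinn (11 Apr 2004) before Abara and Sato (4 Oct 1999).
Among Marchetti and Quinn, alphabetically by surname: Marchetti before Quinn.
Among Abara and Sato, alphabetically by surname: Abara before Sato.
Ferreira, Sorensen, Oyelaran and Kowalski are each on senior status, so the next rule applies.
Among Ferreira, Sorensen, Oyelaran and Kowalski, by date of commission (earlier first): Ferreira and Sorensen (27 Mar 2008) before Oyelaran (4 Aug 2016) before Kowalski (11 Sep 2019).
Among Ferreira and Sorensen, alphabetically by surname: Ferreira before Sorensen.
Order: Vasquez, Marchetti, Quinn, Abara, Sato, Obi, Ferreira, Sorensen, Oyelaran, Kowalski.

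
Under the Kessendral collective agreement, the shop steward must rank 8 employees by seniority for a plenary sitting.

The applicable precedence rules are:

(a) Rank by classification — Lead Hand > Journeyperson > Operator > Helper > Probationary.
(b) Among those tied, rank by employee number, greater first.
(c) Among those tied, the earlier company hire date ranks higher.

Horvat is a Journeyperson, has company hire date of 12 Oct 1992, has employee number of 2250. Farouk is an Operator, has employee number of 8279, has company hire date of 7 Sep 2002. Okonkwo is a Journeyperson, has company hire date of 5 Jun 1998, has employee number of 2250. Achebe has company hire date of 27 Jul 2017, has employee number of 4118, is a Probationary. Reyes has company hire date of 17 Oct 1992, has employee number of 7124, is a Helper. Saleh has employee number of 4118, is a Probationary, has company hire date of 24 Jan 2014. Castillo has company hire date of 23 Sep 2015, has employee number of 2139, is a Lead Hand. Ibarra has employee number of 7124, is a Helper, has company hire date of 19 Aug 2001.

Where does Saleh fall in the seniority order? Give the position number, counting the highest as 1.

By classification: Castillo (Lead Hand); then Horvat and Okonkwo (Journeyperson); then Farouk (Operator); then Reyes and Ibarra (Helper); then Saleh and Achebe (Probationary).
Horvat and Okonkwo both have employee number 2250, so the next rule applies.
Among Horvat and Okonkwo, by company hire date (earlier first): Horvat (12 Oct 1992) before Okonkwo (5 Jun 1998).
Reyes and Ibarra both have employee number 7124, so the next rule applies.
Among Reyes and Ibarra, by company hire date (earlier first): Reyes (17 Oct 1992) before Ibarra (19 Aug 2001).
Saleh and Achebe both have employee number 4118, so the next rule applies.
Among Saleh and Achebe, by company hire date (earlier first): Saleh (24 Jan 2014) before Achebe (27 Jul 2017).
Order: Castillo, Horvat, Okonkwo, Farouk, Reyes, Ibarra, Saleh, Achebe. So position 7.

7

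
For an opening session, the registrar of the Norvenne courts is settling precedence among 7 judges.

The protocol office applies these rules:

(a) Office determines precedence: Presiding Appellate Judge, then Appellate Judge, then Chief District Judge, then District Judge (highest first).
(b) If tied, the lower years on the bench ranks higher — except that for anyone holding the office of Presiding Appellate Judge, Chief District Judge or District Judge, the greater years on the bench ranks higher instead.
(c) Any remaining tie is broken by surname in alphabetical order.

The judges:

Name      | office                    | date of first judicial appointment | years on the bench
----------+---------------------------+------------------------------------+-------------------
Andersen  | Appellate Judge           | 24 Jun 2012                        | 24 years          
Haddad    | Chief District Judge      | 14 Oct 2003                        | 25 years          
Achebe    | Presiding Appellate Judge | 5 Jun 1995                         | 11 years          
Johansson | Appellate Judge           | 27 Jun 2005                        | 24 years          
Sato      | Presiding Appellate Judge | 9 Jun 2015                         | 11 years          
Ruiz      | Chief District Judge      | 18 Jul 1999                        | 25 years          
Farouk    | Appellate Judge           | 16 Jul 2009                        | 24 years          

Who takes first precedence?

Achebe

By office: Achebe and Sato (Presiding Appellate Judge); then Andersen, Farouk and Johansson (Appellate Judge); then Haddad and Ruiz (Chief District Judge).
Achebe and Sato both have years on the bench 11 years, so the next rule applies.
Among Achebe and Sato, alphabetically by surname: Achebe before Sato.
Andersen, Farouk and Johansson all have years on the bench 24 years, so the next rule applies.
Among Andersen, Farouk and Johansson, alphabetically by surname: Andersen before Farouk before Johansson.
Haddad and Ruiz both have years on the bench 25 years, so the next rule applies.
Among Haddad and Ruiz, alphabetically by surname: Haddad before Ruiz.
Order: Achebe, Sato, Andersen, Farouk, Johansson, Haddad, Ruiz.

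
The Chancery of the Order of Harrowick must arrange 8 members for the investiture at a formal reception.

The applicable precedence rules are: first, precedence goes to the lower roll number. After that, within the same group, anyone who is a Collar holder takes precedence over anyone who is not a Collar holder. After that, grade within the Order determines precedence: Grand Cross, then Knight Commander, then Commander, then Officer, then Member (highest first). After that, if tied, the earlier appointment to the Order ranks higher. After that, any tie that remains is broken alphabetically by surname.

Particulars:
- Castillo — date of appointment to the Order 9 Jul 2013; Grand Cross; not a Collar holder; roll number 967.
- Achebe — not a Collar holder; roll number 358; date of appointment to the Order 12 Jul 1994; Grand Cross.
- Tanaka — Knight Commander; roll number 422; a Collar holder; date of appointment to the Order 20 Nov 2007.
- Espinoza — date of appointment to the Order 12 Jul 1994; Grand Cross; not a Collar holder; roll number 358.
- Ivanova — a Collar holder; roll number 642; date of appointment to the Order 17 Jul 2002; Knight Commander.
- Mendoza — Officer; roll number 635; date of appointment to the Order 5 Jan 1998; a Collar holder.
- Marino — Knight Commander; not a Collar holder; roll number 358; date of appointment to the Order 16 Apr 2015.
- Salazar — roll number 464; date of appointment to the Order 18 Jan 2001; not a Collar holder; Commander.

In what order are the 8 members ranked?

Achebe, Espinoza, Marino, Tanaka, Salazar, Mendoza, Ivanova, Castillo

By roll number (lower first): Achebe, Espinoza and Marino (each 358); then Tanaka (422); then Salazar (464); then Mendoza (635); then Ivanova (642); then Castillo (967).
Achebe, Espinoza and Marino are each not a Collar holder, so the next rule applies.
Among Achebe, Espinoza and Marino, by grade within the Order: Achebe and Espinoza (Grand Cross) before Marino (Knight Commander).
Achebe and Espinoza both have date of appointment to the Order 12 Jul 1994, so the next rule applies.
Among Achebe and Espinoza, alphabetically by surname: Achebe before Espinoza.
Full order: Achebe, Espinoza, Marino, Tanaka, Salazar, Mendoza, Ivanova, Castillo.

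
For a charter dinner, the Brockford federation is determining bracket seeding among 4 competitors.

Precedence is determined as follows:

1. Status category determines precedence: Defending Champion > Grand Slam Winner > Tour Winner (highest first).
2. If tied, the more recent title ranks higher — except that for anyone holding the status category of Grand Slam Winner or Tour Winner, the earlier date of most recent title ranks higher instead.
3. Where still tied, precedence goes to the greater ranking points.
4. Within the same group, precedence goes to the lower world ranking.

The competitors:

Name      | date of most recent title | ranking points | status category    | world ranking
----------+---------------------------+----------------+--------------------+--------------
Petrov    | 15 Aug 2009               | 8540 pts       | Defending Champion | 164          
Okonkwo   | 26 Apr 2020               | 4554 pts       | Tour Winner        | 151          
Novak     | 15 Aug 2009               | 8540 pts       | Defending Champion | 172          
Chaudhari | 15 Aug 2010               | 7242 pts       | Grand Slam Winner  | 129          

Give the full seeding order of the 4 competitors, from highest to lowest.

By status category: Petrov and Novak (Defending Champion); then Chaudhari (Grand Slam Winner); then Okonkwo (Tour Winner).
Petrov and Novak both have date of most recent title 15 Aug 2009, so the next rule applies.
Petrov and Novak both have ranking points 8540 pts, so the next rule applies.
Among Petrov and Novak, by world ranking (lower first): Petrov (164) before Novak (172).
Full order: Petrov, Novak, Chaudhari, Okonkwo.

Petrov, Novak, Chaudhari, Okonkwo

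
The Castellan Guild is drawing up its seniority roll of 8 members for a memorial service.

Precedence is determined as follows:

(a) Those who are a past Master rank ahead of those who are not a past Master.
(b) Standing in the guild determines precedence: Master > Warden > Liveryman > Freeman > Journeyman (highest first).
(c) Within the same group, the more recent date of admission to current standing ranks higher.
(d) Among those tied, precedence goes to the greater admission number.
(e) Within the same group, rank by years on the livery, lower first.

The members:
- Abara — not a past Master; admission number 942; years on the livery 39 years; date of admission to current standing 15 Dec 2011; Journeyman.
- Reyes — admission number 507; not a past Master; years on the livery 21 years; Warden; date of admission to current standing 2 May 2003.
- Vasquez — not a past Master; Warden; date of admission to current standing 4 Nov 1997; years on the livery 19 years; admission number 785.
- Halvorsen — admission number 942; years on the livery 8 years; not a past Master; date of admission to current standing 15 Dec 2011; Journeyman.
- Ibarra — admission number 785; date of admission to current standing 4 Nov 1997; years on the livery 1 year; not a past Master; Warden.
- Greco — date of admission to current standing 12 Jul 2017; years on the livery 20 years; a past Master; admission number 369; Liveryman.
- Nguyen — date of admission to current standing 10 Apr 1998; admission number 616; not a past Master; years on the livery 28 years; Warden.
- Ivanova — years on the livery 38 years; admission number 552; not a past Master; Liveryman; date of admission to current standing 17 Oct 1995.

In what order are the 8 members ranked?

By the first rule: Greco (a past Master); then Reyes, Nguyen, Ibarra, Vasquez, Ivanova, Halvorsen and Abara (each not a past Master).
Among Reyes, Nguyen, Ibarra, Vasquez, Ivanova, Halvorsen and Abara, by standing in the guild: Reyes, Nguyen, Ibarra and Vasquez (Warden) before Ivanova (Liveryman) before Halvorsen and Abara (Journeyman).
Among Reyes, Nguyen, Ibarra and Vasquez, by date of admission to current standing (later first): Reyes (2 May 2003) before Nguyen (10 Apr 1998) before Ibarra and Vasquez (4 Nov 1997).
Ibarra and Vasquez both have admission number 785, so the next rule applies.
Among Ibarra and Vasquez, by years on the livery (lower first): Ibarra (1 year) before Vasquez (19 years).
Halvorsen and Abara both have date of admission to current standing 15 Dec 2011, so the next rule applies.
Halvorsen and Abara both have admission number 942, so the next rule applies.
Among Halvorsen and Abara, by years on the livery (lower first): Halvorsen (8 years) before Abara (39 years).
Full order: Greco, Reyes, Nguyen, Ibarra, Vasquez, Ivanova, Halvorsen, Abara.

Greco, Reyes, Nguyen, Ibarra, Vasquez, Ivanova, Halvorsen, Abara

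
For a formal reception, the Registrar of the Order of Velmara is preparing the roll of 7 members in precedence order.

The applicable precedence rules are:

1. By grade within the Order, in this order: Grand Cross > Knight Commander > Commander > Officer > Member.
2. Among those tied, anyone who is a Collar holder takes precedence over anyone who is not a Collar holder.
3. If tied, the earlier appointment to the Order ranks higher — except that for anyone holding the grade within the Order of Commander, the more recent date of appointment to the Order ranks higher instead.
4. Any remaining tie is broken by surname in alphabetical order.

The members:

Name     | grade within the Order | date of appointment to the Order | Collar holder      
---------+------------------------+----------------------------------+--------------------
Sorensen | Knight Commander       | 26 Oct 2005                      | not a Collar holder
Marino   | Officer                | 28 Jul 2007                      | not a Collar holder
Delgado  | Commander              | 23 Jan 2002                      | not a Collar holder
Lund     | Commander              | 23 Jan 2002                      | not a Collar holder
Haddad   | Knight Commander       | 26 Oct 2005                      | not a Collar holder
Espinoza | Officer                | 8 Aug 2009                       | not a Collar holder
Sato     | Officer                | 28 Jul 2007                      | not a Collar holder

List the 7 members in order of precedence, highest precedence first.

Haddad, Sorensen, Delgado, Lund, Marino, Sato, Espinoza

By grade within the Order: Haddad and Sorensen (Knight Commander); then Delgado and Lund (Commander); then Marino, Sato and Espinoza (Officer).
Haddad and Sorensen are each not a Collar holder, so the next rule applies.
Haddad and Sorensen both have date of appointment to the Order 26 Oct 2005, so the next rule applies.
Among Haddad and Sorensen, alphabetically by surname: Haddad before Sorensen.
Delgado and Lund are each not a Collar holder, so the next rule applies.
Delgado and Lund both have date of appointment to the Order 23 Jan 2002, so the next rule applies.
Among Delgado and Lund, alphabetically by surname: Delgado before Lund.
Marino, Sato and Espinoza are each not a Collar holder, so the next rule applies.
Among Marino, Sato and Espinoza, by date of appointment to the Order (earlier first): Marino and Sato (28 Jul 2007) before Espinoza (8 Aug 2009).
Among Marino and Sato, alphabetically by surname: Marino before Sato.
Full order: Haddad, Sorensen, Delgado, Lund, Marino, Sato, Espinoza.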